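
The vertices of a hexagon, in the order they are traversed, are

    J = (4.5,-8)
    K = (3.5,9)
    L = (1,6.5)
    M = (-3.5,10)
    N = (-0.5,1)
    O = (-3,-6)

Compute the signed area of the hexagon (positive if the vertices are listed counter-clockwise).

86.75

Σ = (68.5) + (13.75) + (32.75) + (1.5) + (6) + (51) = 173.5
Signed area = Σ/2 = 86.75 (positive ⇒ counter-clockwise traversal).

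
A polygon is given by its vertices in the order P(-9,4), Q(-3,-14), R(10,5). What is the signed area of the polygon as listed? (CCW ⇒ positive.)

174

Apply Gauss's area formula: 2A = Σ (x_i·y_{i+1} − x_{i+1}·y_i), indices taken mod 3.
Σ = (138) + (125) + (85) = 348
Signed area = Σ/2 = 174 (positive ⇒ counter-clockwise traversal).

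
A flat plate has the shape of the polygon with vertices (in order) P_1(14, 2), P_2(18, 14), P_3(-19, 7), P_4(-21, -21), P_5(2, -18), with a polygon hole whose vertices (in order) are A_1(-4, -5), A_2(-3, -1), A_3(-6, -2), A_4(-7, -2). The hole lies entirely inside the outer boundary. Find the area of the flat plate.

880

Outer boundary:
Apply the shoelace formula: 2A = Σ (x_i·y_{i+1} − x_{i+1}·y_i), indices taken mod 5.
Σ = (160) + (392) + (546) + (420) + (256) = 1774
Area = |Σ|/2 = 887.
Hole:
Σ = (-11) + (0) + (-2) + (27) = 14
Area = |Σ|/2 = 7.
Net area = 887 − 7 = 880.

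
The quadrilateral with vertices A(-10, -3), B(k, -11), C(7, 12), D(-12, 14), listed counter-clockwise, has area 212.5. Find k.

The doubled signed area Σ (x_i y_{i+1} − x_{i+1} y_i) is linear in k.
With k=0 it equals 605; the coefficient of k is 15 (from the two edges through B).
So 15·k + 605 = 2·212.5 = 425 ⇒ k = -12.

-12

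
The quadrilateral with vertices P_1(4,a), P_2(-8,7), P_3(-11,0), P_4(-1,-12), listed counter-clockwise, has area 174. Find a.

9

The doubled signed area Σ (x_i y_{i+1} − x_{i+1} y_i) is linear in a.
With a=0 it equals 285; the coefficient of a is 7 (from the two edges through P_1).
So 7·a + 285 = 2·174 = 348 ⇒ a = 9.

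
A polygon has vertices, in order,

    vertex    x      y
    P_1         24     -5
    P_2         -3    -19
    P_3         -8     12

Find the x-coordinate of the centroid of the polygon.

13/3

Apply the shoelace formula. First the cross-terms c_i = x_i·y_{i+1} − x_{i+1}·y_i:
  -471, -188, -248  ⇒  2A = -907, A = -453.5.
Then Σ (x_i + x_{i+1})·c_i = -11791, so x̄ = -11791 / (6·(-453.5)) = 13/3.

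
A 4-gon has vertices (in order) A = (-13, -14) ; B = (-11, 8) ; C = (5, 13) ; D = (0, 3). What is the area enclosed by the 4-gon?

Apply the surveyor's formula: 2A = Σ (x_i·y_{i+1} − x_{i+1}·y_i), indices taken mod 4.
Cross-terms: -258, -183, 15, 39  ⇒  Σ = -387
Area = |Σ|/2 = 193.5.

193.5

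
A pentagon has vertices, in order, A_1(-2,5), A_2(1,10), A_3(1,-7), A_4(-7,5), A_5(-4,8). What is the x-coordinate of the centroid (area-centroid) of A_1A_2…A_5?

-25/14

Apply the shoelace formula. First the cross-terms c_i = x_i·y_{i+1} − x_{i+1}·y_i:
  -25, -17, -44, -36, -4  ⇒  2A = -126, A = -63.
Then Σ (x_i + x_{i+1})·c_i = 675, so x̄ = 675 / (6·(-63)) = -25/14.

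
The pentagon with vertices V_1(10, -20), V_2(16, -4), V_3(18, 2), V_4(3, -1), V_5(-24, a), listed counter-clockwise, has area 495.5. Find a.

-25

Write out the shoelace sum; only the two edges meeting at V_5 involve a:
2·Area = [(3·a − (-24)·(-1)) + ((-24)·(-20) − 10·a)] + 360
       = -7·a + 816 = 991
⇒ a = -25.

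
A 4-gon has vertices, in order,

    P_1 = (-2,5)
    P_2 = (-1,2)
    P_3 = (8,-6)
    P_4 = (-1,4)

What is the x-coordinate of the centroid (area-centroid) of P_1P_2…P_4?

Apply the surveyor's formula. First the cross-terms c_i = x_i·y_{i+1} − x_{i+1}·y_i:
  1, -10, 26, 3  ⇒  2A = 20, A = 10.
Then Σ (x_i + x_{i+1})·c_i = 100, so x̄ = 100 / (6·10) = 5/3.

5/3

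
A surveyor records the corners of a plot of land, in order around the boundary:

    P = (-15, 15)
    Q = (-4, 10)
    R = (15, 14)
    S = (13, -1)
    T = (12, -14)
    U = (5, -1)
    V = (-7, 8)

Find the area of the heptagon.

278.5

Σ = (-90) + (-206) + (-197) + (-170) + (58) + (33) + (15) = -557
Area = |Σ|/2 = 278.5.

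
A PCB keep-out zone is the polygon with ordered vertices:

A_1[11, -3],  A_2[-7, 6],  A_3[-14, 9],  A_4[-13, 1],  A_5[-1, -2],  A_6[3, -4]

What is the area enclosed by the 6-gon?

Apply the surveyor's formula: 2A = Σ (x_i·y_{i+1} − x_{i+1}·y_i), indices taken mod 6.
Cross-terms: 45, 21, 103, 27, 10, 35  ⇒  Σ = 241
Area = |Σ|/2 = 120.5.

120.5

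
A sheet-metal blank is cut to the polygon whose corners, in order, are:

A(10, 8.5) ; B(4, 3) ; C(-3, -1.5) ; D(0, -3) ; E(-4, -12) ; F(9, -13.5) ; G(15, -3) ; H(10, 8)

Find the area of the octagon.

Apply the shoelace (surveyor's) formula: 2A = Σ (x_i·y_{i+1} − x_{i+1}·y_i), indices taken mod 8.
Cross-terms: -4, 3, 9, -12, 162, 175.5, 150, 5  ⇒  Σ = 488.5
Area = |Σ|/2 = 244.25.

244.25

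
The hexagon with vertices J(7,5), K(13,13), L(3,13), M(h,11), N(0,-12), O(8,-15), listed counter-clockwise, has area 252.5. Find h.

-3

The doubled signed area Σ (x_i y_{i+1} − x_{i+1} y_i) is linear in h.
With h=0 it equals 430; the coefficient of h is -25 (from the two edges through M).
So -25·h + 430 = 2·252.5 = 505 ⇒ h = -3.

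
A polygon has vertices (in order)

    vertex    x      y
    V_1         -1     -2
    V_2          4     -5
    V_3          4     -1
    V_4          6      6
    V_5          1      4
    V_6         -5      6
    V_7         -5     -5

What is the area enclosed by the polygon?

Apply the shoelace formula: 2A = Σ (x_i·y_{i+1} − x_{i+1}·y_i), indices taken mod 7.
Cross-terms: 13, 16, 30, 18, 26, 55, 5  ⇒  Σ = 163
Area = |Σ|/2 = 81.5.

81.5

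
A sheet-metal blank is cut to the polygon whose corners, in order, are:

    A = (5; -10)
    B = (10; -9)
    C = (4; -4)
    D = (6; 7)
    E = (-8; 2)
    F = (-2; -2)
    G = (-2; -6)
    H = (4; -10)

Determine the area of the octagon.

Apply the surveyor's formula: 2A = Σ (x_i·y_{i+1} − x_{i+1}·y_i), indices taken mod 8.
Σ = (55) + (-4) + (52) + (68) + (20) + (8) + (44) + (10) = 253
Area = |Σ|/2 = 126.5.

126.5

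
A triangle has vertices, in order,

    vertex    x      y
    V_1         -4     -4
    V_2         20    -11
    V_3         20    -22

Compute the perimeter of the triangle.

|V_1V_2| = √((24)² + (-7)²) = √625 = 25
|V_2V_3| = √((0)² + (-11)²) = √121 = 11
|V_3V_1| = √((-24)² + (18)²) = √900 = 30
Perimeter = 25 + 11 + 30 = 66.

66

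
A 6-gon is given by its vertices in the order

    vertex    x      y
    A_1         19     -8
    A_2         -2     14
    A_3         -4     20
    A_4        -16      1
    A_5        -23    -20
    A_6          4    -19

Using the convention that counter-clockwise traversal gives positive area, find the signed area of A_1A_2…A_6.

Cross-terms: 250, 16, 316, 343, 517, 329  ⇒  Σ = 1771
Signed area = Σ/2 = 885.5 (positive ⇒ counter-clockwise traversal).

885.5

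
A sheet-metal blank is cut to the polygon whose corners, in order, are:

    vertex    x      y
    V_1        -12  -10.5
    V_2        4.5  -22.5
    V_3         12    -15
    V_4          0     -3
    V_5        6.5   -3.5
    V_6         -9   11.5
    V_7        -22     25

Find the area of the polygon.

Apply the surveyor's formula: 2A = Σ (x_i·y_{i+1} − x_{i+1}·y_i), indices taken mod 7.
V_1→V_2: (-12)(-22.5) − (4.5)(-10.5) = 317.25
V_2→V_3: (4.5)(-15) − (12)(-22.5) = 202.5
V_3→V_4: (12)(-3) − (0)(-15) = -36
V_4→V_5: (0)(-3.5) − (6.5)(-3) = 19.5
V_5→V_6: (6.5)(11.5) − (-9)(-3.5) = 43.25
V_6→V_7: (-9)(25) − (-22)(11.5) = 28
V_7→V_1: (-22)(-10.5) − (-12)(25) = 531
Σ = 1105.5
Area = |Σ|/2 = 552.75.

552.75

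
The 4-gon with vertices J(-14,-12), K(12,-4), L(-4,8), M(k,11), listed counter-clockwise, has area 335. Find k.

Write out the shoelace sum; only the two edges meeting at M involve k:
2·Area = [((-4)·11 − k·8) + (k·(-12) − (-14)·11)] + 280
       = -20·k + 390 = 670
⇒ k = -14.

-14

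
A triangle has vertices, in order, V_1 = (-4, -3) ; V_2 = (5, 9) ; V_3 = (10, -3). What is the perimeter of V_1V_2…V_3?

42

|V_1V_2| = √((9)² + (12)²) = √225 = 15
|V_2V_3| = √((5)² + (-12)²) = √169 = 13
|V_3V_1| = √((-14)² + (0)²) = √196 = 14
Perimeter = 15 + 13 + 14 = 42.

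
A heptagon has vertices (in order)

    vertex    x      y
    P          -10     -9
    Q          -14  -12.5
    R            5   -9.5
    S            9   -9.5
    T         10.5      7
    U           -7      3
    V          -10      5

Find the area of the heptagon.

Apply the surveyor's formula: 2A = Σ (x_i·y_{i+1} − x_{i+1}·y_i), indices taken mod 7.
Σ = (-1) + (195.5) + (38) + (162.75) + (80.5) + (-5) + (140) = 610.75
Area = |Σ|/2 = 305.375.

305.375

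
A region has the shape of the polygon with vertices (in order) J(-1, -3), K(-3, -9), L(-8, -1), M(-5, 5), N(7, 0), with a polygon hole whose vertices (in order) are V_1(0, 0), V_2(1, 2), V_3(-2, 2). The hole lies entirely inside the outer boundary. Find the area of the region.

Outer boundary:
Apply Gauss's area formula: 2A = Σ (x_i·y_{i+1} − x_{i+1}·y_i), indices taken mod 5.
Σ = (0) + (-69) + (-45) + (-35) + (-21) = -170
Area = |Σ|/2 = 85.
Hole:
Apply the shoelace (surveyor's) formula: 2A = Σ (x_i·y_{i+1} − x_{i+1}·y_i), indices taken mod 3.
Cross-terms: 0, 6, 0  ⇒  Σ = 6
Area = |Σ|/2 = 3.
Net area = 85 − 3 = 82.

82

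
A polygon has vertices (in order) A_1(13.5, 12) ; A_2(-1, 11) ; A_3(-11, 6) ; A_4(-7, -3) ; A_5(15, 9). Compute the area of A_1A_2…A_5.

195.5

Apply the shoelace (surveyor's) formula: 2A = Σ (x_i·y_{i+1} − x_{i+1}·y_i), indices taken mod 5.
Σ = (160.5) + (115) + (75) + (-18) + (58.5) = 391
Area = |Σ|/2 = 195.5.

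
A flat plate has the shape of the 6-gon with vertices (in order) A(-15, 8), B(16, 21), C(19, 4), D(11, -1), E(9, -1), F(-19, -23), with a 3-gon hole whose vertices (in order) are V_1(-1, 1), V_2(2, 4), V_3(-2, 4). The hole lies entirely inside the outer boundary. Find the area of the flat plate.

Outer boundary:
Apply the shoelace formula: 2A = Σ (x_i·y_{i+1} − x_{i+1}·y_i), indices taken mod 6.
Σ = (-443) + (-335) + (-63) + (-2) + (-226) + (-497) = -1566
Area = |Σ|/2 = 783.
Hole:
Apply the shoelace formula: 2A = Σ (x_i·y_{i+1} − x_{i+1}·y_i), indices taken mod 3.
V_1→V_2: (-1)(4) − (2)(1) = -6
V_2→V_3: (2)(4) − (-2)(4) = 16
V_3→V_1: (-2)(1) − (-1)(4) = 2
Σ = 12
Area = |Σ|/2 = 6.
Net area = 783 − 6 = 777.

777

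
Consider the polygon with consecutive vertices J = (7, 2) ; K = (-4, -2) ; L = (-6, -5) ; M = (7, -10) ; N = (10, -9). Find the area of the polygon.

Apply the surveyor's formula: 2A = Σ (x_i·y_{i+1} − x_{i+1}·y_i), indices taken mod 5.
Σ = (-6) + (8) + (95) + (37) + (83) = 217
Area = |Σ|/2 = 108.5.

108.5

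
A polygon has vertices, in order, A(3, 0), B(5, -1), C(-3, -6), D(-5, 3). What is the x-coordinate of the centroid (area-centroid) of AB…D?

Apply Gauss's area formula. First the cross-terms c_i = x_i·y_{i+1} − x_{i+1}·y_i:
  -3, -33, -39, -9  ⇒  2A = -84, A = -42.
Then Σ (x_i + x_{i+1})·c_i = 240, so x̄ = 240 / (6·(-42)) = -20/21.

-20/21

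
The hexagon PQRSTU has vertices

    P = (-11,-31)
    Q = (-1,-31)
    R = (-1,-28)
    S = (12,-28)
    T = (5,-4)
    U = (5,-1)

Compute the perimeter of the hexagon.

88

|PQ| = √((10)² + (0)²) = √100 = 10
|QR| = √((0)² + (3)²) = √9 = 3
|RS| = √((13)² + (0)²) = √169 = 13
|ST| = √((-7)² + (24)²) = √625 = 25
|TU| = √((0)² + (3)²) = √9 = 3
|UP| = √((-16)² + (-30)²) = √1156 = 34
Perimeter = 10 + 3 + 13 + 25 + 3 + 34 = 88.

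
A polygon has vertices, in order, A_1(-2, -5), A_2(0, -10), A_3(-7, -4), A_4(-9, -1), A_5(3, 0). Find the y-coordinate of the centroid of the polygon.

Apply the shoelace (surveyor's) formula. First the cross-terms c_i = x_i·y_{i+1} − x_{i+1}·y_i:
  20, -70, -29, 3, -15  ⇒  2A = -91, A = -45.5.
Then Σ (y_i + y_{i+1})·c_i = 897, so ȳ = 897 / (6·(-45.5)) = -23/7.

-23/7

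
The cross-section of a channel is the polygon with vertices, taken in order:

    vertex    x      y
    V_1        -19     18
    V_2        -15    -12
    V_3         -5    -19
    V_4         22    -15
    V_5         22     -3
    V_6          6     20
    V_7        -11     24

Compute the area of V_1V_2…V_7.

1280

Apply the surveyor's formula: 2A = Σ (x_i·y_{i+1} − x_{i+1}·y_i), indices taken mod 7.
Σ = (498) + (225) + (493) + (264) + (458) + (364) + (258) = 2560
Area = |Σ|/2 = 1280.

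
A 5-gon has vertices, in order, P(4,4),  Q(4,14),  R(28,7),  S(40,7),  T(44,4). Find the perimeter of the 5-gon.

92

|PQ| = √((0)² + (10)²) = √100 = 10
|QR| = √((24)² + (-7)²) = √625 = 25
|RS| = √((12)² + (0)²) = √144 = 12
|ST| = √((4)² + (-3)²) = √25 = 5
|TP| = √((-40)² + (0)²) = √1600 = 40
Perimeter = 10 + 25 + 12 + 5 + 40 = 92.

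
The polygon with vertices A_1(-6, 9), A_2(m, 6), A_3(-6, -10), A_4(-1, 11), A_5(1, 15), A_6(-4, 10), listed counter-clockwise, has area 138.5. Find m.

-15

Write out the shoelace sum; only the two edges meeting at A_2 involve m:
2·Area = [((-6)·6 − m·9) + (m·(-10) − (-6)·6)] + -8
       = -19·m + -8 = 277
⇒ m = -15.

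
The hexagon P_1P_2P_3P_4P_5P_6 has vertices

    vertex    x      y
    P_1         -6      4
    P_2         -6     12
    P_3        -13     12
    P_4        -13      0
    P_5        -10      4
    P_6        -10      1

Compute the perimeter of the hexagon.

|P_1P_2| = √((0)² + (8)²) = √64 = 8
|P_2P_3| = √((-7)² + (0)²) = √49 = 7
|P_3P_4| = √((0)² + (-12)²) = √144 = 12
|P_4P_5| = √((3)² + (4)²) = √25 = 5
|P_5P_6| = √((0)² + (-3)²) = √9 = 3
|P_6P_1| = √((4)² + (3)²) = √25 = 5
Perimeter = 8 + 7 + 12 + 5 + 3 + 5 = 40.

40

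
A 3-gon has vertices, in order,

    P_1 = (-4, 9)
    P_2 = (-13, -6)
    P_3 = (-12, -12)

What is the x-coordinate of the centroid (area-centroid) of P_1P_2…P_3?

Apply the shoelace formula. First the cross-terms c_i = x_i·y_{i+1} − x_{i+1}·y_i:
  141, 84, -156  ⇒  2A = 69, A = 34.5.
Then Σ (x_i + x_{i+1})·c_i = -2001, so x̄ = -2001 / (6·34.5) = -29/3.

-29/3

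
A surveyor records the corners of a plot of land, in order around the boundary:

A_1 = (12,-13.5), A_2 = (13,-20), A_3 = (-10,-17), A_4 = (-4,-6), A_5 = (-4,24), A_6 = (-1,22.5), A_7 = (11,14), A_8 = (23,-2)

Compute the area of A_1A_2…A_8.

Cross-terms: -64.5, -421, -8, -120, -66, -261.5, -344, -286.5  ⇒  Σ = -1571.5
Area = |Σ|/2 = 785.75.

785.75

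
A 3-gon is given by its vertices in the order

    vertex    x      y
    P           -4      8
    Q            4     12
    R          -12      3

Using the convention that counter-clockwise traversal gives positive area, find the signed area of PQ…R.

-4

Σ = (-80) + (156) + (-84) = -8
Signed area = Σ/2 = -4 (negative ⇒ clockwise traversal).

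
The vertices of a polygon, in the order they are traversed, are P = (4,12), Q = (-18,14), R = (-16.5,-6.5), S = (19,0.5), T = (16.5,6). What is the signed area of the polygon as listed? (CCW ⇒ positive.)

Apply Gauss's area formula: 2A = Σ (x_i·y_{i+1} − x_{i+1}·y_i), indices taken mod 5.
Σ = (272) + (348) + (115.25) + (105.75) + (174) = 1015
Signed area = Σ/2 = 507.5 (positive ⇒ counter-clockwise traversal).

507.5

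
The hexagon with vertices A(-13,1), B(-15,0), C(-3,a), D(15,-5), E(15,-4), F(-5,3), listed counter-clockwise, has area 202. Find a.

-10

Write out the shoelace sum; only the two edges meeting at C involve a:
2·Area = [((-15)·a − (-3)·0) + ((-3)·(-5) − 15·a)] + 89
       = -30·a + 104 = 404
⇒ a = -10.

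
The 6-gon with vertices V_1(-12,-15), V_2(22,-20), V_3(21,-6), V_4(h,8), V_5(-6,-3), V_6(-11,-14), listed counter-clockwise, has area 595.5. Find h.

The doubled signed area Σ (x_i y_{i+1} − x_{i+1} y_i) is linear in h.
With h=0 it equals 1122; the coefficient of h is 3 (from the two edges through V_4).
So 3·h + 1122 = 2·595.5 = 1191 ⇒ h = 23.

23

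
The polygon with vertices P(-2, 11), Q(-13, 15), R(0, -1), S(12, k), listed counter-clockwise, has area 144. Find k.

9

Write out the shoelace sum; only the two edges meeting at S involve k:
2·Area = [(0·k − 12·(-1)) + (12·11 − (-2)·k)] + 126
       = 2·k + 270 = 288
⇒ k = 9.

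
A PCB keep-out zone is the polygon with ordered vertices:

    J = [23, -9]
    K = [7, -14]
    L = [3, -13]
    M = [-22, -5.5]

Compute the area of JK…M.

143

Apply the surveyor's formula: 2A = Σ (x_i·y_{i+1} − x_{i+1}·y_i), indices taken mod 4.
Cross-terms: -259, -49, -302.5, 324.5  ⇒  Σ = -286
Area = |Σ|/2 = 143.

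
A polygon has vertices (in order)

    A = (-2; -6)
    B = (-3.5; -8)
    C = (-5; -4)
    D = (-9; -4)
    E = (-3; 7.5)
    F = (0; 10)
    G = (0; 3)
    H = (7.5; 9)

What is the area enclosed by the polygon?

Apply the shoelace formula: 2A = Σ (x_i·y_{i+1} − x_{i+1}·y_i), indices taken mod 8.
Cross-terms: -5, -26, -16, -79.5, -30, 0, -22.5, -27  ⇒  Σ = -206
Area = |Σ|/2 = 103.

103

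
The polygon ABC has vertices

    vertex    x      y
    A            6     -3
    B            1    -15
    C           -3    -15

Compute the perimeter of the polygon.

|AB| = √((-5)² + (-12)²) = √169 = 13
|BC| = √((-4)² + (0)²) = √16 = 4
|CA| = √((9)² + (12)²) = √225 = 15
Perimeter = 13 + 4 + 15 = 32.

32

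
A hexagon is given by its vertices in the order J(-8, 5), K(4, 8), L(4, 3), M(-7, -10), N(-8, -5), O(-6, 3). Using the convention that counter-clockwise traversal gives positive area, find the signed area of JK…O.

-114

Apply Gauss's area formula: 2A = Σ (x_i·y_{i+1} − x_{i+1}·y_i), indices taken mod 6.
Σ = (-84) + (-20) + (-19) + (-45) + (-54) + (-6) = -228
Signed area = Σ/2 = -114 (negative ⇒ clockwise traversal).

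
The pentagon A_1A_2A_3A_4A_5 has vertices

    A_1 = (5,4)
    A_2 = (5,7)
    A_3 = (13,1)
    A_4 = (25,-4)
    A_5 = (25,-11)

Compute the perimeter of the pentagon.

58

|A_1A_2| = √((0)² + (3)²) = √9 = 3
|A_2A_3| = √((8)² + (-6)²) = √100 = 10
|A_3A_4| = √((12)² + (-5)²) = √169 = 13
|A_4A_5| = √((0)² + (-7)²) = √49 = 7
|A_5A_1| = √((-20)² + (15)²) = √625 = 25
Perimeter = 3 + 10 + 13 + 7 + 25 = 58.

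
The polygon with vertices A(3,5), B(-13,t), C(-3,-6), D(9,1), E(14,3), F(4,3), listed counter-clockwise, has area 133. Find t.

The doubled signed area Σ (x_i y_{i+1} − x_{i+1} y_i) is linear in t.
With t=0 it equals 248; the coefficient of t is 6 (from the two edges through B).
So 6·t + 248 = 2·133 = 266 ⇒ t = 3.

3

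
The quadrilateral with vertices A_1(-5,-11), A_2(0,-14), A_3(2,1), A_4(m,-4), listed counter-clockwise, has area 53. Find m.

Write out the shoelace sum; only the two edges meeting at A_4 involve m:
2·Area = [(2·(-4) − m·1) + (m·(-11) − (-5)·(-4))] + 98
       = -12·m + 70 = 106
⇒ m = -3.

-3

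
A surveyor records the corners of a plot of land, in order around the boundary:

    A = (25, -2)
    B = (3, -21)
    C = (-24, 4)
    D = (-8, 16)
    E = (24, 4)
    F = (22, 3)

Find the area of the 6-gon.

957

Σ = (-519) + (-492) + (-352) + (-416) + (-16) + (-119) = -1914
Area = |Σ|/2 = 957.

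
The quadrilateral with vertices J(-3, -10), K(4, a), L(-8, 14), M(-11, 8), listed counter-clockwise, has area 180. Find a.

8

The doubled signed area Σ (x_i y_{i+1} − x_{i+1} y_i) is linear in a.
With a=0 it equals 320; the coefficient of a is 5 (from the two edges through K).
So 5·a + 320 = 2·180 = 360 ⇒ a = 8.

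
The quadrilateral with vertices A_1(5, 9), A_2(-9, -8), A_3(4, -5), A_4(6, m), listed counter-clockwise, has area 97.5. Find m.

Write out the shoelace sum; only the two edges meeting at A_4 involve m:
2·Area = [(4·m − 6·(-5)) + (6·9 − 5·m)] + 118
       = -1·m + 202 = 195
⇒ m = 7.

7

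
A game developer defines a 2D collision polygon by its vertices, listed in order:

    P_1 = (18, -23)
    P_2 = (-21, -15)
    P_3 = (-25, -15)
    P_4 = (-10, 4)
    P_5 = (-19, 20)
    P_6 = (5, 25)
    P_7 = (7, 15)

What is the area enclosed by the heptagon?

1146.5

Apply the surveyor's formula: 2A = Σ (x_i·y_{i+1} − x_{i+1}·y_i), indices taken mod 7.
P_1→P_2: (18)(-15) − (-21)(-23) = -753
P_2→P_3: (-21)(-15) − (-25)(-15) = -60
P_3→P_4: (-25)(4) − (-10)(-15) = -250
P_4→P_5: (-10)(20) − (-19)(4) = -124
P_5→P_6: (-19)(25) − (5)(20) = -575
P_6→P_7: (5)(15) − (7)(25) = -100
P_7→P_1: (7)(-23) − (18)(15) = -431
Σ = -2293
Area = |Σ|/2 = 1146.5.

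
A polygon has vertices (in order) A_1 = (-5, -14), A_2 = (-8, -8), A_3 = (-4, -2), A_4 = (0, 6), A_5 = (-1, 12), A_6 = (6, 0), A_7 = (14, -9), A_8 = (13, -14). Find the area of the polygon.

281.5

A_1→A_2: (-5)(-8) − (-8)(-14) = -72
A_2→A_3: (-8)(-2) − (-4)(-8) = -16
A_3→A_4: (-4)(6) − (0)(-2) = -24
A_4→A_5: (0)(12) − (-1)(6) = 6
A_5→A_6: (-1)(0) − (6)(12) = -72
A_6→A_7: (6)(-9) − (14)(0) = -54
A_7→A_8: (14)(-14) − (13)(-9) = -79
A_8→A_1: (13)(-14) − (-5)(-14) = -252
Σ = -563
Area = |Σ|/2 = 281.5.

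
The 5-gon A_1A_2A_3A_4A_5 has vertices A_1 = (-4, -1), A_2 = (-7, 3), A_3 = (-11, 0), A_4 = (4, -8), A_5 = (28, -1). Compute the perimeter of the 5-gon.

|A_1A_2| = √((-3)² + (4)²) = √25 = 5
|A_2A_3| = √((-4)² + (-3)²) = √25 = 5
|A_3A_4| = √((15)² + (-8)²) = √289 = 17
|A_4A_5| = √((24)² + (7)²) = √625 = 25
|A_5A_1| = √((-32)² + (0)²) = √1024 = 32
Perimeter = 5 + 5 + 17 + 25 + 32 = 84.

84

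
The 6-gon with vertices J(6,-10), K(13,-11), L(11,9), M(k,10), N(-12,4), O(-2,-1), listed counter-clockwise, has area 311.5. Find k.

-9

Write out the shoelace sum; only the two edges meeting at M involve k:
2·Area = [(11·10 − k·9) + (k·4 − (-12)·10)] + 348
       = -5·k + 578 = 623
⇒ k = -9.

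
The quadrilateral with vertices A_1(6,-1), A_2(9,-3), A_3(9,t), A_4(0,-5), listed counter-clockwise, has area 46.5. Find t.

10

The doubled signed area Σ (x_i y_{i+1} − x_{i+1} y_i) is linear in t.
With t=0 it equals 3; the coefficient of t is 9 (from the two edges through A_3).
So 9·t + 3 = 2·46.5 = 93 ⇒ t = 10.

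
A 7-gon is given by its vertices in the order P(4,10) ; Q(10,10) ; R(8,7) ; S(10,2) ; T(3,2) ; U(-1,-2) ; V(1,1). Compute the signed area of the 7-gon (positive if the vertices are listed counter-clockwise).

Σ = (-60) + (-10) + (-54) + (14) + (-4) + (1) + (6) = -107
Signed area = Σ/2 = -53.5 (negative ⇒ clockwise traversal).

-53.5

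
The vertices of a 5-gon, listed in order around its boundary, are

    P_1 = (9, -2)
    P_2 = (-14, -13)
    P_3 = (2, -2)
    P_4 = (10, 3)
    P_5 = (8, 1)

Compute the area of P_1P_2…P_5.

52

Apply the shoelace formula: 2A = Σ (x_i·y_{i+1} − x_{i+1}·y_i), indices taken mod 5.
Cross-terms: -145, 54, 26, -14, -25  ⇒  Σ = -104
Area = |Σ|/2 = 52.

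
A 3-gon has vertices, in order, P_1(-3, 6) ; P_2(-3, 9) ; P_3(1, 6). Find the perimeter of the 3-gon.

|P_1P_2| = √((0)² + (3)²) = √9 = 3
|P_2P_3| = √((4)² + (-3)²) = √25 = 5
|P_3P_1| = √((-4)² + (0)²) = √16 = 4
Perimeter = 3 + 5 + 4 = 12.

12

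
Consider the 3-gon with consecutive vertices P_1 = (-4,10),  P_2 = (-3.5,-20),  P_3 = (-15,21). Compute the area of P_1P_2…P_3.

Apply Gauss's area formula: 2A = Σ (x_i·y_{i+1} − x_{i+1}·y_i), indices taken mod 3.
Σ = (115) + (-373.5) + (-66) = -324.5
Area = |Σ|/2 = 162.25.

162.25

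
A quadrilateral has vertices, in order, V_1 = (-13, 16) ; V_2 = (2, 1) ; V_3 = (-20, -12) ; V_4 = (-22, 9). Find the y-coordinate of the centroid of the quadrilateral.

Apply the surveyor's formula. First the cross-terms c_i = x_i·y_{i+1} − x_{i+1}·y_i:
  -45, -4, -444, -235  ⇒  2A = -728, A = -364.
Then Σ (y_i + y_{i+1})·c_i = -5264, so ȳ = -5264 / (6·(-364)) = 94/39.

94/39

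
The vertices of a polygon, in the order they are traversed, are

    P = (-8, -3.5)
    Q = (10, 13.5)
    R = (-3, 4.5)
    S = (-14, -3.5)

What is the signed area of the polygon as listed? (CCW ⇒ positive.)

Apply the surveyor's formula: 2A = Σ (x_i·y_{i+1} − x_{i+1}·y_i), indices taken mod 4.
Σ = (-73) + (85.5) + (73.5) + (21) = 107
Signed area = Σ/2 = 53.5 (positive ⇒ counter-clockwise traversal).

53.5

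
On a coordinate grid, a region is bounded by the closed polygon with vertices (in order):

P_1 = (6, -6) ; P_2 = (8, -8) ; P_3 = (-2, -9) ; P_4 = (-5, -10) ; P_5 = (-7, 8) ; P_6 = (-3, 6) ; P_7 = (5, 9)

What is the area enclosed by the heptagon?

191

P_1→P_2: (6)(-8) − (8)(-6) = 0
P_2→P_3: (8)(-9) − (-2)(-8) = -88
P_3→P_4: (-2)(-10) − (-5)(-9) = -25
P_4→P_5: (-5)(8) − (-7)(-10) = -110
P_5→P_6: (-7)(6) − (-3)(8) = -18
P_6→P_7: (-3)(9) − (5)(6) = -57
P_7→P_1: (5)(-6) − (6)(9) = -84
Σ = -382
Area = |Σ|/2 = 191.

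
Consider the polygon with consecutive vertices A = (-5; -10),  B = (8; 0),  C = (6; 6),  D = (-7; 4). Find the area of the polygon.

Σ = (80) + (48) + (66) + (90) = 284
Area = |Σ|/2 = 142.

142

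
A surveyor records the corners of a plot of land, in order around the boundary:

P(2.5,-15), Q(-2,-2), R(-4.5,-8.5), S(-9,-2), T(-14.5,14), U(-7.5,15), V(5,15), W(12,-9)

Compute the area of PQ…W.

466

P→Q: (2.5)(-2) − (-2)(-15) = -35
Q→R: (-2)(-8.5) − (-4.5)(-2) = 8
R→S: (-4.5)(-2) − (-9)(-8.5) = -67.5
S→T: (-9)(14) − (-14.5)(-2) = -155
T→U: (-14.5)(15) − (-7.5)(14) = -112.5
U→V: (-7.5)(15) − (5)(15) = -187.5
V→W: (5)(-9) − (12)(15) = -225
W→P: (12)(-15) − (2.5)(-9) = -157.5
Σ = -932
Area = |Σ|/2 = 466.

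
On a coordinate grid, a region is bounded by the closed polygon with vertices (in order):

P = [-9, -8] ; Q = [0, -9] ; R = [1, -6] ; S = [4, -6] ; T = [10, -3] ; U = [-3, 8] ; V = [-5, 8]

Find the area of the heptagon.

Σ = (81) + (9) + (18) + (48) + (71) + (16) + (112) = 355
Area = |Σ|/2 = 177.5.

177.5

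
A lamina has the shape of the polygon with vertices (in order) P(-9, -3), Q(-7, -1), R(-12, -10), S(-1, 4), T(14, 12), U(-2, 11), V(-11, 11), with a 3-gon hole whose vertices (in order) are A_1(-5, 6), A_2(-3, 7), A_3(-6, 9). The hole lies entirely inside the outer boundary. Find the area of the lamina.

Outer boundary:
Apply the shoelace (surveyor's) formula: 2A = Σ (x_i·y_{i+1} − x_{i+1}·y_i), indices taken mod 7.
Σ = (-12) + (58) + (-58) + (-68) + (178) + (99) + (132) = 329
Area = |Σ|/2 = 164.5.
Hole:
Apply Gauss's area formula: 2A = Σ (x_i·y_{i+1} − x_{i+1}·y_i), indices taken mod 3.
Cross-terms: -17, 15, 9  ⇒  Σ = 7
Area = |Σ|/2 = 3.5.
Net area = 164.5 − 3.5 = 161.

161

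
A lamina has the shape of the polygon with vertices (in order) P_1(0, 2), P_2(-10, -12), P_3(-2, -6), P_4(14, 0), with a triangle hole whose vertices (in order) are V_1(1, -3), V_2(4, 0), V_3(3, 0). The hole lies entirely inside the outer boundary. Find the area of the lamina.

Outer boundary:
Apply the shoelace formula: 2A = Σ (x_i·y_{i+1} − x_{i+1}·y_i), indices taken mod 4.
Σ = (20) + (36) + (84) + (28) = 168
Area = |Σ|/2 = 84.
Hole:
Σ = (12) + (0) + (-9) = 3
Area = |Σ|/2 = 1.5.
Net area = 84 − 1.5 = 82.5.

82.5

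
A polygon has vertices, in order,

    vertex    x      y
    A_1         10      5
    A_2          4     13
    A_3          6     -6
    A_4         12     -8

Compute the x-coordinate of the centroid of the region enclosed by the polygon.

Apply Gauss's area formula. First the cross-terms c_i = x_i·y_{i+1} − x_{i+1}·y_i:
  110, -102, 24, 140  ⇒  2A = 172, A = 86.
Then Σ (x_i + x_{i+1})·c_i = 4032, so x̄ = 4032 / (6·86) = 336/43.

336/43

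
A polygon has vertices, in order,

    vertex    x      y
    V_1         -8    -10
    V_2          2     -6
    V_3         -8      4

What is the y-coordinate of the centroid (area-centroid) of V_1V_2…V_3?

-4

Apply Gauss's area formula. First the cross-terms c_i = x_i·y_{i+1} − x_{i+1}·y_i:
  68, -40, 112  ⇒  2A = 140, A = 70.
Then Σ (y_i + y_{i+1})·c_i = -1680, so ȳ = -1680 / (6·70) = -4.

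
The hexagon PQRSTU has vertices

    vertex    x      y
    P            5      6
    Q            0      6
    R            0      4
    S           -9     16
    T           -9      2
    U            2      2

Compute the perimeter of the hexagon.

|PQ| = √((-5)² + (0)²) = √25 = 5
|QR| = √((0)² + (-2)²) = √4 = 2
|RS| = √((-9)² + (12)²) = √225 = 15
|ST| = √((0)² + (-14)²) = √196 = 14
|TU| = √((11)² + (0)²) = √121 = 11
|UP| = √((3)² + (4)²) = √25 = 5
Perimeter = 5 + 2 + 15 + 14 + 11 + 5 = 52.

52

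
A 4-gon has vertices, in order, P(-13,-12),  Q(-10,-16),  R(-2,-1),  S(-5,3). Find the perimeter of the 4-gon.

44

|PQ| = √((3)² + (-4)²) = √25 = 5
|QR| = √((8)² + (15)²) = √289 = 17
|RS| = √((-3)² + (4)²) = √25 = 5
|SP| = √((-8)² + (-15)²) = √289 = 17
Perimeter = 5 + 17 + 5 + 17 = 44.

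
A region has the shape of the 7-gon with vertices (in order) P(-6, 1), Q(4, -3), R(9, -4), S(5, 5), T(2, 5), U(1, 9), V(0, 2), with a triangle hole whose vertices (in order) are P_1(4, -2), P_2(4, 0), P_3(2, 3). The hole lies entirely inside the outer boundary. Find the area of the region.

Outer boundary:
P→Q: (-6)(-3) − (4)(1) = 14
Q→R: (4)(-4) − (9)(-3) = 11
R→S: (9)(5) − (5)(-4) = 65
S→T: (5)(5) − (2)(5) = 15
T→U: (2)(9) − (1)(5) = 13
U→V: (1)(2) − (0)(9) = 2
V→P: (0)(1) − (-6)(2) = 12
Σ = 132
Area = |Σ|/2 = 66.
Hole:
P_1→P_2: (4)(0) − (4)(-2) = 8
P_2→P_3: (4)(3) − (2)(0) = 12
P_3→P_1: (2)(-2) − (4)(3) = -16
Σ = 4
Area = |Σ|/2 = 2.
Net area = 66 − 2 = 64.

64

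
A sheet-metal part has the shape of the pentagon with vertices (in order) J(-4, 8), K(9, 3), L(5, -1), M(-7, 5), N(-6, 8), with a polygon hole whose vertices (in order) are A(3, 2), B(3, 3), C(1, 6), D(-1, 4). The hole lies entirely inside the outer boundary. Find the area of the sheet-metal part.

59

Outer boundary:
Apply the shoelace formula: 2A = Σ (x_i·y_{i+1} − x_{i+1}·y_i), indices taken mod 5.
J→K: (-4)(3) − (9)(8) = -84
K→L: (9)(-1) − (5)(3) = -24
L→M: (5)(5) − (-7)(-1) = 18
M→N: (-7)(8) − (-6)(5) = -26
N→J: (-6)(8) − (-4)(8) = -16
Σ = -132
Area = |Σ|/2 = 66.
Hole:
Apply the shoelace (surveyor's) formula: 2A = Σ (x_i·y_{i+1} − x_{i+1}·y_i), indices taken mod 4.
A→B: (3)(3) − (3)(2) = 3
B→C: (3)(6) − (1)(3) = 15
C→D: (1)(4) − (-1)(6) = 10
D→A: (-1)(2) − (3)(4) = -14
Σ = 14
Area = |Σ|/2 = 7.
Net area = 66 − 7 = 59.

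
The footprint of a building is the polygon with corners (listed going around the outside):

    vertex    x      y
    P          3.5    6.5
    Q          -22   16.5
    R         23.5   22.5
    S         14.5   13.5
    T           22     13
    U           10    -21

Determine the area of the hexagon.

Apply the shoelace formula: 2A = Σ (x_i·y_{i+1} − x_{i+1}·y_i), indices taken mod 6.
Σ = (200.75) + (-882.75) + (-9) + (-108.5) + (-592) + (138.5) = -1253
Area = |Σ|/2 = 626.5.

626.5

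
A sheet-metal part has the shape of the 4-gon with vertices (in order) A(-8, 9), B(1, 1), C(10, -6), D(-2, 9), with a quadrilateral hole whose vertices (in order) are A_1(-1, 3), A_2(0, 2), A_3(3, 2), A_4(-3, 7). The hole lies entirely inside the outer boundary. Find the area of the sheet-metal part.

41

Outer boundary:
Apply the shoelace (surveyor's) formula: 2A = Σ (x_i·y_{i+1} − x_{i+1}·y_i), indices taken mod 4.
Cross-terms: -17, -16, 78, 54  ⇒  Σ = 99
Area = |Σ|/2 = 49.5.
Hole:
Cross-terms: -2, -6, 27, -2  ⇒  Σ = 17
Area = |Σ|/2 = 8.5.
Net area = 49.5 − 8.5 = 41.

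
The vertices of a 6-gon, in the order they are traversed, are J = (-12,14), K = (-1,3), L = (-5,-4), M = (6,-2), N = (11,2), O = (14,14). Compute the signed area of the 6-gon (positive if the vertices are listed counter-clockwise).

277.5

Σ = (-22) + (19) + (34) + (34) + (126) + (364) = 555
Signed area = Σ/2 = 277.5 (positive ⇒ counter-clockwise traversal).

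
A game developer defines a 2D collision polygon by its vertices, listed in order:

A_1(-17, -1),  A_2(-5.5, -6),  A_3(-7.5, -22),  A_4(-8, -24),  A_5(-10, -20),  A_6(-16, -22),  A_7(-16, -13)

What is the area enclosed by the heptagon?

176.25

A_1→A_2: (-17)(-6) − (-5.5)(-1) = 96.5
A_2→A_3: (-5.5)(-22) − (-7.5)(-6) = 76
A_3→A_4: (-7.5)(-24) − (-8)(-22) = 4
A_4→A_5: (-8)(-20) − (-10)(-24) = -80
A_5→A_6: (-10)(-22) − (-16)(-20) = -100
A_6→A_7: (-16)(-13) − (-16)(-22) = -144
A_7→A_1: (-16)(-1) − (-17)(-13) = -205
Σ = -352.5
Area = |Σ|/2 = 176.25.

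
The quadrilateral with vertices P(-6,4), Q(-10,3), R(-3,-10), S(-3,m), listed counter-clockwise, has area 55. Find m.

Write out the shoelace sum; only the two edges meeting at S involve m:
2·Area = [((-3)·m − (-3)·(-10)) + ((-3)·4 − (-6)·m)] + 131
       = 3·m + 89 = 110
⇒ m = 7.

7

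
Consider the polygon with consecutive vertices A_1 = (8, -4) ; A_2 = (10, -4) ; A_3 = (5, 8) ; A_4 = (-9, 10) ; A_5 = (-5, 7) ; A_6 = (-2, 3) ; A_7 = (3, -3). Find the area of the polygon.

Apply the shoelace (surveyor's) formula: 2A = Σ (x_i·y_{i+1} − x_{i+1}·y_i), indices taken mod 7.
A_1→A_2: (8)(-4) − (10)(-4) = 8
A_2→A_3: (10)(8) − (5)(-4) = 100
A_3→A_4: (5)(10) − (-9)(8) = 122
A_4→A_5: (-9)(7) − (-5)(10) = -13
A_5→A_6: (-5)(3) − (-2)(7) = -1
A_6→A_7: (-2)(-3) − (3)(3) = -3
A_7→A_1: (3)(-4) − (8)(-3) = 12
Σ = 225
Area = |Σ|/2 = 112.5.

112.5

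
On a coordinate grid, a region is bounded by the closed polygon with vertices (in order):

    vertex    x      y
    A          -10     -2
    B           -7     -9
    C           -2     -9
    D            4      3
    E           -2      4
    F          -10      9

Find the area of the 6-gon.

152.5

Apply the shoelace formula: 2A = Σ (x_i·y_{i+1} − x_{i+1}·y_i), indices taken mod 6.
Cross-terms: 76, 45, 30, 22, 22, 110  ⇒  Σ = 305
Area = |Σ|/2 = 152.5.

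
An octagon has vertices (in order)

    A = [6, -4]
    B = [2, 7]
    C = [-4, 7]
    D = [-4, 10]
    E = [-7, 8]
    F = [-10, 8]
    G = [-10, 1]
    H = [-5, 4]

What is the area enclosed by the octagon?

86.5

A→B: (6)(7) − (2)(-4) = 50
B→C: (2)(7) − (-4)(7) = 42
C→D: (-4)(10) − (-4)(7) = -12
D→E: (-4)(8) − (-7)(10) = 38
E→F: (-7)(8) − (-10)(8) = 24
F→G: (-10)(1) − (-10)(8) = 70
G→H: (-10)(4) − (-5)(1) = -35
H→A: (-5)(-4) − (6)(4) = -4
Σ = 173
Area = |Σ|/2 = 86.5.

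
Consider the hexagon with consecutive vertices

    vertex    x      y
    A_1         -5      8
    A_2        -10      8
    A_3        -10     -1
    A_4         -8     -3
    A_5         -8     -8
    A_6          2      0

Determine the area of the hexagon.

112

Cross-terms: 40, 90, 22, 40, 16, 16  ⇒  Σ = 224
Area = |Σ|/2 = 112.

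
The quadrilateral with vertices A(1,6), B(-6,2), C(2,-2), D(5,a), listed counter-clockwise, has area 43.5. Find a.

1

The doubled signed area Σ (x_i y_{i+1} − x_{i+1} y_i) is linear in a.
With a=0 it equals 86; the coefficient of a is 1 (from the two edges through D).
So 1·a + 86 = 2·43.5 = 87 ⇒ a = 1.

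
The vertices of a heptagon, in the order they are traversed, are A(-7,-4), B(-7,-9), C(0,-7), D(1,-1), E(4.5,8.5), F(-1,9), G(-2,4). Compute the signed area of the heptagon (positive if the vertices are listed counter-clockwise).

101.5

Apply Gauss's area formula: 2A = Σ (x_i·y_{i+1} − x_{i+1}·y_i), indices taken mod 7.
Σ = (35) + (49) + (7) + (13) + (49) + (14) + (36) = 203
Signed area = Σ/2 = 101.5 (positive ⇒ counter-clockwise traversal).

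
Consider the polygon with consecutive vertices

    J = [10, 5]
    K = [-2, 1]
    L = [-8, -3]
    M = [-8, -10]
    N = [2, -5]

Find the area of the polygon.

Cross-terms: 20, 14, 56, 60, 60  ⇒  Σ = 210
Area = |Σ|/2 = 105.

105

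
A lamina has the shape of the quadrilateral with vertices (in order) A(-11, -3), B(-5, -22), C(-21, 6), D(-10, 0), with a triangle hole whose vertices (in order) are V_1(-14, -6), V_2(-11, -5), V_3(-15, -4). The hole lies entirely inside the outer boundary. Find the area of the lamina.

Outer boundary:
Σ = (227) + (-492) + (60) + (30) = -175
Area = |Σ|/2 = 87.5.
Hole:
Apply Gauss's area formula: 2A = Σ (x_i·y_{i+1} − x_{i+1}·y_i), indices taken mod 3.
V_1→V_2: (-14)(-5) − (-11)(-6) = 4
V_2→V_3: (-11)(-4) − (-15)(-5) = -31
V_3→V_1: (-15)(-6) − (-14)(-4) = 34
Σ = 7
Area = |Σ|/2 = 3.5.
Net area = 87.5 − 3.5 = 84.

84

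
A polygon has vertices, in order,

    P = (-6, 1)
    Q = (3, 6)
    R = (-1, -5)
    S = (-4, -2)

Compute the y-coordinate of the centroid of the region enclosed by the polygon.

70/123

Apply Gauss's area formula. First the cross-terms c_i = x_i·y_{i+1} − x_{i+1}·y_i:
  -39, -9, -18, -16  ⇒  2A = -82, A = -41.
Then Σ (y_i + y_{i+1})·c_i = -140, so ȳ = -140 / (6·(-41)) = 70/123.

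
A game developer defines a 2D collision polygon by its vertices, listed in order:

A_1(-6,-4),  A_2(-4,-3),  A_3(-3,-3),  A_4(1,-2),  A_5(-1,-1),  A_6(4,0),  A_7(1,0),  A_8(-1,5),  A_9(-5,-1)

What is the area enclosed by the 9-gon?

30

Apply the surveyor's formula: 2A = Σ (x_i·y_{i+1} − x_{i+1}·y_i), indices taken mod 9.
Σ = (2) + (3) + (9) + (-3) + (4) + (0) + (5) + (26) + (14) = 60
Area = |Σ|/2 = 30.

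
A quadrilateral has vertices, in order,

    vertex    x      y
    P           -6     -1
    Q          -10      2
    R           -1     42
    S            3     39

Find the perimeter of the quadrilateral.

92

|PQ| = √((-4)² + (3)²) = √25 = 5
|QR| = √((9)² + (40)²) = √1681 = 41
|RS| = √((4)² + (-3)²) = √25 = 5
|SP| = √((-9)² + (-40)²) = √1681 = 41
Perimeter = 5 + 41 + 5 + 41 = 92.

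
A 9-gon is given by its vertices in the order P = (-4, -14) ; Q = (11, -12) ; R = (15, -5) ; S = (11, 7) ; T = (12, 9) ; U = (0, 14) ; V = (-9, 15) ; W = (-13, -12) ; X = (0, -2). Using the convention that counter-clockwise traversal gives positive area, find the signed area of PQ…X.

Apply the shoelace (surveyor's) formula: 2A = Σ (x_i·y_{i+1} − x_{i+1}·y_i), indices taken mod 9.
Cross-terms: 202, 125, 160, 15, 168, 126, 303, 26, -8  ⇒  Σ = 1117
Signed area = Σ/2 = 558.5 (positive ⇒ counter-clockwise traversal).

558.5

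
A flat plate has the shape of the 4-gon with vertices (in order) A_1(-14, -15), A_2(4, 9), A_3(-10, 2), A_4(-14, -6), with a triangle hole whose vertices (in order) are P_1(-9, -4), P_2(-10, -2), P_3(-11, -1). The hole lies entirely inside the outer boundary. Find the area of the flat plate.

122.5

Outer boundary:
Apply the shoelace (surveyor's) formula: 2A = Σ (x_i·y_{i+1} − x_{i+1}·y_i), indices taken mod 4.
A_1→A_2: (-14)(9) − (4)(-15) = -66
A_2→A_3: (4)(2) − (-10)(9) = 98
A_3→A_4: (-10)(-6) − (-14)(2) = 88
A_4→A_1: (-14)(-15) − (-14)(-6) = 126
Σ = 246
Area = |Σ|/2 = 123.
Hole:
Apply the shoelace formula: 2A = Σ (x_i·y_{i+1} − x_{i+1}·y_i), indices taken mod 3.
Cross-terms: -22, -12, 35  ⇒  Σ = 1
Area = |Σ|/2 = 0.5.
Net area = 123 − 0.5 = 122.5.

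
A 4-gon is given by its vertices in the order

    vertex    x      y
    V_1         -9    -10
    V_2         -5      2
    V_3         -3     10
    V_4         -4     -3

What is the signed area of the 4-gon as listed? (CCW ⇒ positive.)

-25

V_1→V_2: (-9)(2) − (-5)(-10) = -68
V_2→V_3: (-5)(10) − (-3)(2) = -44
V_3→V_4: (-3)(-3) − (-4)(10) = 49
V_4→V_1: (-4)(-10) − (-9)(-3) = 13
Σ = -50
Signed area = Σ/2 = -25 (negative ⇒ clockwise traversal).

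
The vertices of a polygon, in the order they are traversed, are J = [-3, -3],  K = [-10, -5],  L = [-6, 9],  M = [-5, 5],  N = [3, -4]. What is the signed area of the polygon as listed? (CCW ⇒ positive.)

-68

Apply the shoelace (surveyor's) formula: 2A = Σ (x_i·y_{i+1} − x_{i+1}·y_i), indices taken mod 5.
Σ = (-15) + (-120) + (15) + (5) + (-21) = -136
Signed area = Σ/2 = -68 (negative ⇒ clockwise traversal).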